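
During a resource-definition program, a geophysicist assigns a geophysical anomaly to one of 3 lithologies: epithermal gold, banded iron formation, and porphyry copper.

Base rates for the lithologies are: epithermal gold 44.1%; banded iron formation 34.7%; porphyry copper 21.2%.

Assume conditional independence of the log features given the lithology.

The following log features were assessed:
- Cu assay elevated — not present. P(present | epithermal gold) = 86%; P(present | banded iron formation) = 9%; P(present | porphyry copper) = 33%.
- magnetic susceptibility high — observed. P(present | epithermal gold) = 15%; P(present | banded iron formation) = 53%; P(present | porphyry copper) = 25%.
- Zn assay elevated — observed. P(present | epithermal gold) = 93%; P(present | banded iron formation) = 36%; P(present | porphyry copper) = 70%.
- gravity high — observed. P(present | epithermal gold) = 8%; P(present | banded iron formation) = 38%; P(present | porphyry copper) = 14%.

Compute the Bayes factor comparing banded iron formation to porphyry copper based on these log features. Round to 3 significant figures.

4.02

Joint likelihood of the log feature pattern under each hypothesis (using 1 − P(present | H) for each absent log feature):
  banded iron formation: (1 − 0.09) × 0.53 × 0.36 × 0.38 = 0.065979
  porphyry copper: (1 − 0.33) × 0.25 × 0.70 × 0.14 = 0.016415
Bayes factor = 0.065979 / 0.016415 ≈ 4.02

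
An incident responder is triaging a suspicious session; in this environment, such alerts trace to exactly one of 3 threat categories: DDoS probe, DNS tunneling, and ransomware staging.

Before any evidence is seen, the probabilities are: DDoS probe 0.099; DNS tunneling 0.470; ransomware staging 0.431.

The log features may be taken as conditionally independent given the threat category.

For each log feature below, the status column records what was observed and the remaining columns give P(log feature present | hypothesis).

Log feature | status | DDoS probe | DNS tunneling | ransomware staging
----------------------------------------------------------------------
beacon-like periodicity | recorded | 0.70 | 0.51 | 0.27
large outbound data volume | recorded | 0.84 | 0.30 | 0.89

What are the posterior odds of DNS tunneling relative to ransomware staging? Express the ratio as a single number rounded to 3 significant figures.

0.694

Posterior odds equal prior odds times the likelihood ratio; only the two competing hypotheses matter.
  DNS tunneling: 0.470 × 0.51 × 0.30 = 0.07191
  ransomware staging: 0.431 × 0.27 × 0.89 = 0.10357
Posterior odds = 0.07191 / 0.10357 ≈ 0.694.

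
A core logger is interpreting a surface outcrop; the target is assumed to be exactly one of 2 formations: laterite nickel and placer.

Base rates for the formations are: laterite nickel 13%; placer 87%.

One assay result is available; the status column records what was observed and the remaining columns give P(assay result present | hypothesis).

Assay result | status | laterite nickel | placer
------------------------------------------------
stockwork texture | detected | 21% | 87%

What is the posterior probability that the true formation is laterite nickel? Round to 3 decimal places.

0.035

By Bayes' rule, the unnormalized weight for each hypothesis is prior × likelihood:
  laterite nickel: 0.13 × 0.21 = 0.0273
  placer: 0.87 × 0.87 = 0.7569
Normalizing constant Z = 0.0273 + 0.7569 = 0.7842.
P(laterite nickel | evidence) = 0.0273 / 0.7842 ≈ 0.035.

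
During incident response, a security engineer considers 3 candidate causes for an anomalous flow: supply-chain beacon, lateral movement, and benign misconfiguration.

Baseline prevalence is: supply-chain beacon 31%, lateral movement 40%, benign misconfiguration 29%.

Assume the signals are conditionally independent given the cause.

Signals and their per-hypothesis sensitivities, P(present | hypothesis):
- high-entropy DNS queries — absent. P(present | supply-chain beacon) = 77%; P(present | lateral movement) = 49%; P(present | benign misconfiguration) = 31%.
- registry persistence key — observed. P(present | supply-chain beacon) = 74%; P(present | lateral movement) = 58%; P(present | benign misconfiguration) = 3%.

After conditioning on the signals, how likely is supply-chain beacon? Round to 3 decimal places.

Multiply each prior by the joint likelihood of the signal pattern (using 1 − P(present | H) for each absent signal):
  supply-chain beacon: 0.31 × (1 − 0.77) × 0.74 = 0.052762
  lateral movement: 0.40 × (1 − 0.49) × 0.58 = 0.11832
  benign misconfiguration: 0.29 × (1 − 0.31) × 0.03 = 0.006003
The unnormalized weights sum to 0.17708.
P(supply-chain beacon | evidence) = 0.052762 / 0.17708 ≈ 0.298.

0.298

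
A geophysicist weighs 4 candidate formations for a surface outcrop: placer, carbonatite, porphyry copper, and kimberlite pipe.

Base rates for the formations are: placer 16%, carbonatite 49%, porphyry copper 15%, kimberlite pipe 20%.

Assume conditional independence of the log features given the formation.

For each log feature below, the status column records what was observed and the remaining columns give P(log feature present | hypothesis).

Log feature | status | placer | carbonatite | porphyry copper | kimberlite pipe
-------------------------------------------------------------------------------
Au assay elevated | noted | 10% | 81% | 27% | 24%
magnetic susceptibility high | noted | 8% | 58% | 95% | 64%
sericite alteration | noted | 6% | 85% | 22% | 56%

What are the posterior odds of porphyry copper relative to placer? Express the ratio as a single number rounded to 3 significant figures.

The normalizing constant cancels in an odds ratio, so compute prior × likelihood for the two hypotheses only:
  porphyry copper: 0.15 × 0.27 × 0.95 × 0.22 = 0.0084645
  placer: 0.16 × 0.10 × 0.08 × 0.06 = 7.68e-05
Posterior odds = 0.0084645 / 7.68e-05 ≈ 110.

110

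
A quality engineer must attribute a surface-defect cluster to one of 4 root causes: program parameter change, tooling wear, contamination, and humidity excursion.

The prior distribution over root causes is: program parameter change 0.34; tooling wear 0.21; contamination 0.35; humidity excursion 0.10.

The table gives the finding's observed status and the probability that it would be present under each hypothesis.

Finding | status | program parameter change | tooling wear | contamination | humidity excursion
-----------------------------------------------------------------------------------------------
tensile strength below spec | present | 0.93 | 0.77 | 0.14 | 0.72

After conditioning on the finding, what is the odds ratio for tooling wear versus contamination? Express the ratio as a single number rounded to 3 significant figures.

3.30

Unnormalized posterior weight (prior times the finding likelihood) for each of the two hypotheses:
  tooling wear: 0.21 × 0.77 = 0.1617
  contamination: 0.35 × 0.14 = 0.049
Odds(tooling wear : contamination) = 0.1617 / 0.049 ≈ 3.30.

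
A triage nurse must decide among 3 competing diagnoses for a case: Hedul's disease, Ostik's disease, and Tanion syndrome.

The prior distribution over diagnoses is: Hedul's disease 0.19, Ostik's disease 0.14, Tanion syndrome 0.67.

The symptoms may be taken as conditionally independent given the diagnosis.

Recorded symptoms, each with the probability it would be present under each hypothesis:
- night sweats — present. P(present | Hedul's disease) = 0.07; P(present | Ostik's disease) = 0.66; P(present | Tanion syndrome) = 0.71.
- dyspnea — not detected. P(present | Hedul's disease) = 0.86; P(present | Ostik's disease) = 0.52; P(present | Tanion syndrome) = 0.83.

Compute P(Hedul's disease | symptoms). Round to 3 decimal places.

By Bayes' rule with conditional independence, the unnormalized weight for each hypothesis is prior × ∏ likelihoods (using 1 − P(present | H) for each absent symptom):
  Hedul's disease: 0.19 × 0.07 × (1 − 0.86) = 0.001862
  Ostik's disease: 0.14 × 0.66 × (1 − 0.52) = 0.044352
  Tanion syndrome: 0.67 × 0.71 × (1 − 0.83) = 0.080869
Normalizing constant Z = 0.001862 + 0.044352 + 0.080869 = 0.12708.
P(Hedul's disease | evidence) = 0.001862 / 0.12708 ≈ 0.015.

0.015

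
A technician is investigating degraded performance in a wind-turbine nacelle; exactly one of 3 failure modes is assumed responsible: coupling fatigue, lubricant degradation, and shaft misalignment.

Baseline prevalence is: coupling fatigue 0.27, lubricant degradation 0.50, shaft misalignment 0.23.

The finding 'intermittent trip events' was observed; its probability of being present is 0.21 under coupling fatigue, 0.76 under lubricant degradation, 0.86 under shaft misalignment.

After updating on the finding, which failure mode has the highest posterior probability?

lubricant degradation

For each hypothesis, the unnormalized posterior weight is prior × likelihood:
  coupling fatigue: 0.27 × 0.21 = 0.0567
  lubricant degradation: 0.50 × 0.76 = 0.38
  shaft misalignment: 0.23 × 0.86 = 0.1978
Normalizing constant Z = 0.0567 + 0.38 + 0.1978 = 0.6345.
P(coupling fatigue | evidence) ≈ 0.0567 / 0.6345 ≈ 0.089
P(lubricant degradation | evidence) ≈ 0.38 / 0.6345 ≈ 0.599
P(shaft misalignment | evidence) ≈ 0.1978 / 0.6345 ≈ 0.312
The largest is 0.599, so lubricant degradation is most probable.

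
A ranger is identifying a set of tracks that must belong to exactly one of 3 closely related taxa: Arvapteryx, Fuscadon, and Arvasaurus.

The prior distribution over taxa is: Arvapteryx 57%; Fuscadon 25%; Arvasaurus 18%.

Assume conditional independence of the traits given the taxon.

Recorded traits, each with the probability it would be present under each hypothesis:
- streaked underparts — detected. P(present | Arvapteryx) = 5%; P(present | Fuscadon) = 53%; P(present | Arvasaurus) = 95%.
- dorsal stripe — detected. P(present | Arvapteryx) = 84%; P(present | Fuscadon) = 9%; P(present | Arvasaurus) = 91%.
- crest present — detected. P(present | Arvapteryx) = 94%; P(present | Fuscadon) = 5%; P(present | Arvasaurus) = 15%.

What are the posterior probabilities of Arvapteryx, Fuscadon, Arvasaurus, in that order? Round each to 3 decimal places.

Multiply each prior by the joint likelihood of the trait pattern:
  Arvapteryx: 0.57 × 0.05 × 0.84 × 0.94 = 0.022504
  Fuscadon: 0.25 × 0.53 × 0.09 × 0.05 = 0.00059625
  Arvasaurus: 0.18 × 0.95 × 0.91 × 0.15 = 0.023341
The unnormalized weights sum to 0.046441.
P(Arvapteryx | evidence) = 0.022504 / 0.046441 ≈ 0.485
P(Fuscadon | evidence) = 0.00059625 / 0.046441 ≈ 0.013
P(Arvasaurus | evidence) = 0.023341 / 0.046441 ≈ 0.503

0.485, 0.013, 0.503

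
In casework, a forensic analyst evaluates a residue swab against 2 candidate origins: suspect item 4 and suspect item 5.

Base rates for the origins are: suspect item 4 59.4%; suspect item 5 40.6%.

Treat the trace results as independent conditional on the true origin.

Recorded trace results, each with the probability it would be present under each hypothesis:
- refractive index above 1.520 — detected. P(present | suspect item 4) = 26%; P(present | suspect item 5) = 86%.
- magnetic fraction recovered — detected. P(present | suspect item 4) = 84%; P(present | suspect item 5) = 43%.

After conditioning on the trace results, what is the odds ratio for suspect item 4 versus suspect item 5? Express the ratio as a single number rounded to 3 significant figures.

Posterior odds equal prior odds times the likelihood ratio; only the two competing hypotheses matter.
  suspect item 4: 0.594 × 0.26 × 0.84 = 0.12973
  suspect item 5: 0.406 × 0.86 × 0.43 = 0.15014
Odds(suspect item 4 : suspect item 5) = 0.12973 / 0.15014 ≈ 0.864.

0.864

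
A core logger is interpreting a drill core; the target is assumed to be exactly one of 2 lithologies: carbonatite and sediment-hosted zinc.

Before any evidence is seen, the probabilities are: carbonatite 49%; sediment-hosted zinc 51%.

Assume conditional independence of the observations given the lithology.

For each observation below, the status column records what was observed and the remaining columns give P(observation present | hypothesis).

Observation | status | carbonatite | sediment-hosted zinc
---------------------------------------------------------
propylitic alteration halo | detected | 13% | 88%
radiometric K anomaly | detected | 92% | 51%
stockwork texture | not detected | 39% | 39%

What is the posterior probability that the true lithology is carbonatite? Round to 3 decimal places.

Multiply each prior by the joint likelihood of the evidence pattern (using 1 − P(present | H) for each absent observation):
  carbonatite: 0.49 × 0.13 × 0.92 × (1 − 0.39) = 0.035748
  sediment-hosted zinc: 0.51 × 0.88 × 0.51 × (1 − 0.39) = 0.13962
Normalizing constant Z = 0.035748 + 0.13962 = 0.17537.
P(carbonatite | evidence) = 0.035748 / 0.17537 ≈ 0.204.

0.204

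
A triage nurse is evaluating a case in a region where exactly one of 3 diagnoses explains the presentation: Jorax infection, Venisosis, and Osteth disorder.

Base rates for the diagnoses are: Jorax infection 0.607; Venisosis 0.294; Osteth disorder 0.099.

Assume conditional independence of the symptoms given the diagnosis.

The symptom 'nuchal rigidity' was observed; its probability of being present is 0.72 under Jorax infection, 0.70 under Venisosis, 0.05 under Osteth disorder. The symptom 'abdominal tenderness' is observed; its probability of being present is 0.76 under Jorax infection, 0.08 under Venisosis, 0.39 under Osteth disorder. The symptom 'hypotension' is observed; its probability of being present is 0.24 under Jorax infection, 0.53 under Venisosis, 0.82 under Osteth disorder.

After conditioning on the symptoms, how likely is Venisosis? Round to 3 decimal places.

Multiply each prior by the joint likelihood of the symptom pattern:
  Jorax infection: 0.607 × 0.72 × 0.76 × 0.24 = 0.079716
  Venisosis: 0.294 × 0.70 × 0.08 × 0.53 = 0.0087259
  Osteth disorder: 0.099 × 0.05 × 0.39 × 0.82 = 0.001583
The unnormalized weights sum to 0.090025.
P(Venisosis | evidence) = 0.0087259 / 0.090025 ≈ 0.097.

0.097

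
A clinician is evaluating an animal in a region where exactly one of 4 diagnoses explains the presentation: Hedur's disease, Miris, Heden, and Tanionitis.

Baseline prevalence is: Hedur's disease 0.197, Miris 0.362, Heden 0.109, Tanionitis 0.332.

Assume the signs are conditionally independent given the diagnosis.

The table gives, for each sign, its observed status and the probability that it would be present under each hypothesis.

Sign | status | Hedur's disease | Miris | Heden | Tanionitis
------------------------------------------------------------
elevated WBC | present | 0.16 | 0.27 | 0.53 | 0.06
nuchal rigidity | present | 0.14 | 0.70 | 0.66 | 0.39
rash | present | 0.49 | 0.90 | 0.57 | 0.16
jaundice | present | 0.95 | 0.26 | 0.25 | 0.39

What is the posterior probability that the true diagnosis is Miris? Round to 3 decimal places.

Multiply each prior by the joint likelihood of the sign pattern:
  Hedur's disease: 0.197 × 0.16 × 0.14 × 0.49 × 0.95 = 0.0020542
  Miris: 0.362 × 0.27 × 0.70 × 0.90 × 0.26 = 0.01601
  Heden: 0.109 × 0.53 × 0.66 × 0.57 × 0.25 = 0.0054333
  Tanionitis: 0.332 × 0.06 × 0.39 × 0.16 × 0.39 = 0.00048477
Normalizing constant Z = 0.0020542 + 0.01601 + 0.0054333 + 0.00048477 = 0.023982.
P(Miris | evidence) = 0.01601 / 0.023982 ≈ 0.668.

0.668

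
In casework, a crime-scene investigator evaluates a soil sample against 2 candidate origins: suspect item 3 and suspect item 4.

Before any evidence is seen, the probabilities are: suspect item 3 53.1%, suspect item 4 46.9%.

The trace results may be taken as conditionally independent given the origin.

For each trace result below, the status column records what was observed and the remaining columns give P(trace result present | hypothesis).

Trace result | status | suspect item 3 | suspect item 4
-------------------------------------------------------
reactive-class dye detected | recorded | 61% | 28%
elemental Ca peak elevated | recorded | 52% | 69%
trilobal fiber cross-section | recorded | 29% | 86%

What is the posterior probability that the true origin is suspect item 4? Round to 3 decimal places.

0.615

For each hypothesis, the unnormalized posterior weight is prior × product of the trace result likelihoods:
  suspect item 3: 0.531 × 0.61 × 0.52 × 0.29 = 0.048846
  suspect item 4: 0.469 × 0.28 × 0.69 × 0.86 = 0.077925
The unnormalized weights sum to 0.12677.
P(suspect item 4 | evidence) = 0.077925 / 0.12677 ≈ 0.615.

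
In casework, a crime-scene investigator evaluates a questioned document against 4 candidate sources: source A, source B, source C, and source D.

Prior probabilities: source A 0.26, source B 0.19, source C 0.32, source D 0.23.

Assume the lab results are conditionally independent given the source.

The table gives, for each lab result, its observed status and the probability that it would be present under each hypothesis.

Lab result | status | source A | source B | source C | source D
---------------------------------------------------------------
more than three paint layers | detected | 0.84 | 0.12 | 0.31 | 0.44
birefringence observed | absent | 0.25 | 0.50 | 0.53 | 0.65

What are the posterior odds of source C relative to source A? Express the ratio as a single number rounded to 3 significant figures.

0.285

The normalizing constant cancels in an odds ratio, so compute prior × likelihood for the two hypotheses only (using 1 − P(present | H) for each absent lab result):
  source C: 0.32 × 0.31 × (1 − 0.53) = 0.046624
  source A: 0.26 × 0.84 × (1 − 0.25) = 0.1638
Posterior odds = 0.046624 / 0.1638 ≈ 0.285.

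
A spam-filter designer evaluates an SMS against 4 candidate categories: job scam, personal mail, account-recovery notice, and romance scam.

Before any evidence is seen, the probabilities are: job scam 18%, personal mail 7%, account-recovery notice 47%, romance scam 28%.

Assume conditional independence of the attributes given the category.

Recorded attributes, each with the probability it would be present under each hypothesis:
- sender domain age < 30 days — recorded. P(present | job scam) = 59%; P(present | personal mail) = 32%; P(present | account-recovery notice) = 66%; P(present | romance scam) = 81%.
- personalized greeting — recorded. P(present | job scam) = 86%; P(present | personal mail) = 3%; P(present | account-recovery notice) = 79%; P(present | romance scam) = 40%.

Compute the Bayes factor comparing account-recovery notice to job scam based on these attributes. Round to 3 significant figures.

Joint likelihood of the attribute pattern under each hypothesis:
  account-recovery notice: 0.66 × 0.79 = 0.5214
  job scam: 0.59 × 0.86 = 0.5074
Bayes factor = 0.5214 / 0.5074 ≈ 1.03

1.03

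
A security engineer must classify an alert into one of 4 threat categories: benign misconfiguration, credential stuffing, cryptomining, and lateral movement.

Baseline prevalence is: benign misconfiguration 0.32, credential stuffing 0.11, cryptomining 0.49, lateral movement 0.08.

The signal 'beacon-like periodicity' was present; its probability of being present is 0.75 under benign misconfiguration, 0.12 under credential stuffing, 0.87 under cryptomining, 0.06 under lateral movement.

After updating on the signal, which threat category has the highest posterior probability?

By Bayes' rule, the unnormalized weight for each hypothesis is prior × likelihood:
  benign misconfiguration: 0.32 × 0.75 = 0.24
  credential stuffing: 0.11 × 0.12 = 0.0132
  cryptomining: 0.49 × 0.87 = 0.4263
  lateral movement: 0.08 × 0.06 = 0.0048
Normalizing constant Z = 0.24 + 0.0132 + 0.4263 + 0.0048 = 0.6843.
P(benign misconfiguration | evidence) ≈ 0.24 / 0.6843 ≈ 0.351
P(credential stuffing | evidence) ≈ 0.0132 / 0.6843 ≈ 0.019
P(cryptomining | evidence) ≈ 0.4263 / 0.6843 ≈ 0.623
P(lateral movement | evidence) ≈ 0.0048 / 0.6843 ≈ 0.007
The largest is 0.623, so cryptomining is most probable.

cryptomining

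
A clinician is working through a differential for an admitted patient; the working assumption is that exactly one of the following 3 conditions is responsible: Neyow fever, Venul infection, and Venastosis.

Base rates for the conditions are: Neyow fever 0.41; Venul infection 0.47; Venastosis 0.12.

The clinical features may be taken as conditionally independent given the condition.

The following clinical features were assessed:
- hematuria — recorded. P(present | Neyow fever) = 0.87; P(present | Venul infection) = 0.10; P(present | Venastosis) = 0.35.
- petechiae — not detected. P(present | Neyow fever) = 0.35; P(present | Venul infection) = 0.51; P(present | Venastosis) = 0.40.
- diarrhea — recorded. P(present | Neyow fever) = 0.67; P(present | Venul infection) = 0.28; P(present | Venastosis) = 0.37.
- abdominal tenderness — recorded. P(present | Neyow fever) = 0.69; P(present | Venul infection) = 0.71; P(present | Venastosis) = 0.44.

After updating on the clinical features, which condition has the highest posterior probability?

Multiply each prior by the joint likelihood of the clinical feature pattern (using 1 − P(present | H) for each absent clinical feature):
  Neyow fever: 0.41 × 0.87 × (1 − 0.35) × 0.67 × 0.69 = 0.10719
  Venul infection: 0.47 × 0.10 × (1 − 0.51) × 0.28 × 0.71 = 0.0045784
  Venastosis: 0.12 × 0.35 × (1 − 0.40) × 0.37 × 0.44 = 0.0041026
Marginal likelihood of the evidence = 0.11587.
P(Neyow fever | evidence) ≈ 0.10719 / 0.11587 ≈ 0.925
P(Venul infection | evidence) ≈ 0.0045784 / 0.11587 ≈ 0.040
P(Venastosis | evidence) ≈ 0.0041026 / 0.11587 ≈ 0.035
The largest is 0.925, so Neyow fever is most probable.

Neyow fever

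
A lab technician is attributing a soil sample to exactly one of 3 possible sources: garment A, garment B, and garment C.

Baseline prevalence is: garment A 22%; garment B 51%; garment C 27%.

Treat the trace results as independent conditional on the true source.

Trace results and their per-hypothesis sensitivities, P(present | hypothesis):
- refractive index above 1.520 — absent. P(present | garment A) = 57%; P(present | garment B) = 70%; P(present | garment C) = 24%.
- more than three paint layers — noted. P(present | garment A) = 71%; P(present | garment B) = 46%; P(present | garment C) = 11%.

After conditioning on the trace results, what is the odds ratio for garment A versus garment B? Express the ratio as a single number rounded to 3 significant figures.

The normalizing constant cancels in an odds ratio, so compute prior × likelihood for the two hypotheses only (using 1 − P(present | H) for each absent trace result):
  garment A: 0.22 × (1 − 0.57) × 0.71 = 0.067166
  garment B: 0.51 × (1 − 0.70) × 0.46 = 0.07038
Posterior odds = 0.067166 / 0.07038 ≈ 0.954.

0.954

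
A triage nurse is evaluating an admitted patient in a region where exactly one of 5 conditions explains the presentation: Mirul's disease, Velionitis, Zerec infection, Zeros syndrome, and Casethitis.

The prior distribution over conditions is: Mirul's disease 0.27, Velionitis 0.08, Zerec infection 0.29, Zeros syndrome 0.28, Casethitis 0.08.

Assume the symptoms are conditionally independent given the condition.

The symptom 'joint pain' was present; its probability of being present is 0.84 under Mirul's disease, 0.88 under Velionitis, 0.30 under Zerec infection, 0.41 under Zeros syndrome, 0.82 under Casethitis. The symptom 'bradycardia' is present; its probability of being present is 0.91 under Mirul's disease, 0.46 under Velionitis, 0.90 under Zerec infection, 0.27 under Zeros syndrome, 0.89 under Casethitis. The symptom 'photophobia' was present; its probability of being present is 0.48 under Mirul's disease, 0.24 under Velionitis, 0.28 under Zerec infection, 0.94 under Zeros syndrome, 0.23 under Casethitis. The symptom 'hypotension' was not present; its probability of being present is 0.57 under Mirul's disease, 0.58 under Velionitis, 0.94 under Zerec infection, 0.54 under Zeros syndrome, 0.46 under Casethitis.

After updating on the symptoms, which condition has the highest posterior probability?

By Bayes' rule with conditional independence, the unnormalized weight for each hypothesis is prior × ∏ likelihoods (using 1 − P(present | H) for each absent symptom):
  Mirul's disease: 0.27 × 0.84 × 0.91 × 0.48 × (1 − 0.57) = 0.042598
  Velionitis: 0.08 × 0.88 × 0.46 × 0.24 × (1 − 0.58) = 0.0032643
  Zerec infection: 0.29 × 0.30 × 0.90 × 0.28 × (1 − 0.94) = 0.0013154
  Zeros syndrome: 0.28 × 0.41 × 0.27 × 0.94 × (1 − 0.54) = 0.013403
  Casethitis: 0.08 × 0.82 × 0.89 × 0.23 × (1 − 0.46) = 0.0072513
Normalizing constant Z = 0.042598 + 0.0032643 + 0.0013154 + 0.013403 + 0.0072513 = 0.067832.
P(Mirul's disease | evidence) ≈ 0.042598 / 0.067832 ≈ 0.628
P(Velionitis | evidence) ≈ 0.0032643 / 0.067832 ≈ 0.048
P(Zerec infection | evidence) ≈ 0.0013154 / 0.067832 ≈ 0.019
P(Zeros syndrome | evidence) ≈ 0.013403 / 0.067832 ≈ 0.198
P(Casethitis | evidence) ≈ 0.0072513 / 0.067832 ≈ 0.107
The largest is 0.628, so Mirul's disease is most probable.

Mirul's disease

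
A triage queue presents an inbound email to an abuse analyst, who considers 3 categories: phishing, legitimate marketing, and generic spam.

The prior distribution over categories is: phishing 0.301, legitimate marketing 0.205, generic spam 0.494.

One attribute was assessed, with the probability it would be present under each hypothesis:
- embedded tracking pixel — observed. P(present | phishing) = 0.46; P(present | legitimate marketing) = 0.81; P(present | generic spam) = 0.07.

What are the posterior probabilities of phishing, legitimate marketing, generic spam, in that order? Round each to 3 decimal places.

0.408, 0.490, 0.102

Multiply each prior by the likelihood of the attribute:
  phishing: 0.301 × 0.46 = 0.13846
  legitimate marketing: 0.205 × 0.81 = 0.16605
  generic spam: 0.494 × 0.07 = 0.03458
Normalizing constant Z = 0.13846 + 0.16605 + 0.03458 = 0.33909.
P(phishing | evidence) = 0.13846 / 0.33909 ≈ 0.408
P(legitimate marketing | evidence) = 0.16605 / 0.33909 ≈ 0.490
P(generic spam | evidence) = 0.03458 / 0.33909 ≈ 0.102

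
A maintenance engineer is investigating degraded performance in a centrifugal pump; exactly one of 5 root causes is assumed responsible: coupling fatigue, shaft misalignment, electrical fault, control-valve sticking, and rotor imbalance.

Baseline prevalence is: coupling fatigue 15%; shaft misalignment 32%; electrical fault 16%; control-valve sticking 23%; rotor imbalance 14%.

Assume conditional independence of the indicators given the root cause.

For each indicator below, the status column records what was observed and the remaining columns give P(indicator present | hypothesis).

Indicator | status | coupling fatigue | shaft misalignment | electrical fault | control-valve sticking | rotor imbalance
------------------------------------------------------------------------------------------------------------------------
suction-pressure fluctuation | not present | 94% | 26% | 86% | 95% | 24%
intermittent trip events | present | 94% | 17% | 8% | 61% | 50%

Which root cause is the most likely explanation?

rotor imbalance

For each hypothesis, the unnormalized posterior weight is prior × product of the indicator likelihoods (using 1 − P(present | H) for each absent indicator):
  coupling fatigue: 0.15 × (1 − 0.94) × 0.94 = 0.00846
  shaft misalignment: 0.32 × (1 − 0.26) × 0.17 = 0.040256
  electrical fault: 0.16 × (1 − 0.86) × 0.08 = 0.001792
  control-valve sticking: 0.23 × (1 − 0.95) × 0.61 = 0.007015
  rotor imbalance: 0.14 × (1 − 0.24) × 0.50 = 0.0532
Normalizing constant Z = 0.00846 + 0.040256 + 0.001792 + 0.007015 + 0.0532 = 0.11072.
P(coupling fatigue | evidence) ≈ 0.00846 / 0.11072 ≈ 0.076
P(shaft misalignment | evidence) ≈ 0.040256 / 0.11072 ≈ 0.364
P(electrical fault | evidence) ≈ 0.001792 / 0.11072 ≈ 0.016
P(control-valve sticking | evidence) ≈ 0.007015 / 0.11072 ≈ 0.063
P(rotor imbalance | evidence) ≈ 0.0532 / 0.11072 ≈ 0.480
The largest is 0.480, so rotor imbalance is most probable.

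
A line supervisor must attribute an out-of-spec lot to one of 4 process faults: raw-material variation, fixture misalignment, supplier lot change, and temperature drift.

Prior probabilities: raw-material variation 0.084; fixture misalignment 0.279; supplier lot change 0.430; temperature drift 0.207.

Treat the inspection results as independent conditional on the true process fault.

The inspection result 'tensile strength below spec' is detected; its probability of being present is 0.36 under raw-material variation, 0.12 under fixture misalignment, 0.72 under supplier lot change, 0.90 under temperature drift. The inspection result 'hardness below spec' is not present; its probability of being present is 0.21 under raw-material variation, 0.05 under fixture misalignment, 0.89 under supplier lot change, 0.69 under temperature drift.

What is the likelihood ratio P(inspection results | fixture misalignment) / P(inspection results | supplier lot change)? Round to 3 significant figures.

1.44

Take the product of per-inspection result likelihoods under each hypothesis (using 1 − P(present | H) for each absent inspection result), then divide.
  fixture misalignment: 0.12 × (1 − 0.05) = 0.114
  supplier lot change: 0.72 × (1 − 0.89) = 0.0792
Bayes factor = 0.114 / 0.0792 ≈ 1.44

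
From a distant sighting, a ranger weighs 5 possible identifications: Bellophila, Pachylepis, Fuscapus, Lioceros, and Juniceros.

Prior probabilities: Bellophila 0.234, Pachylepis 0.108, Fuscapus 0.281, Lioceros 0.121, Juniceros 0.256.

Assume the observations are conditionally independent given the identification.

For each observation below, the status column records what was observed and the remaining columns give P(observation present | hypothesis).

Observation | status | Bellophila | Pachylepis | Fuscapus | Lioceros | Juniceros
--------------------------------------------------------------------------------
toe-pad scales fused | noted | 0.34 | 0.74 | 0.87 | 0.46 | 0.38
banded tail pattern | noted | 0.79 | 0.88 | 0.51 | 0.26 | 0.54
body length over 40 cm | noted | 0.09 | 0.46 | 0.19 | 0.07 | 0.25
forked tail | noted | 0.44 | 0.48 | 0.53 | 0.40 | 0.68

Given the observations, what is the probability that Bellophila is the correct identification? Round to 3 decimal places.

For each hypothesis, the unnormalized posterior weight is prior × product of the observation likelihoods:
  Bellophila: 0.234 × 0.34 × 0.79 × 0.09 × 0.44 = 0.002489
  Pachylepis: 0.108 × 0.74 × 0.88 × 0.46 × 0.48 = 0.015529
  Fuscapus: 0.281 × 0.87 × 0.51 × 0.19 × 0.53 = 0.012555
  Lioceros: 0.121 × 0.46 × 0.26 × 0.07 × 0.40 = 0.0004052
  Juniceros: 0.256 × 0.38 × 0.54 × 0.25 × 0.68 = 0.0089303
Normalizing constant Z = 0.002489 + 0.015529 + 0.012555 + 0.0004052 + 0.0089303 = 0.039908.
P(Bellophila | evidence) = 0.002489 / 0.039908 ≈ 0.062.

0.062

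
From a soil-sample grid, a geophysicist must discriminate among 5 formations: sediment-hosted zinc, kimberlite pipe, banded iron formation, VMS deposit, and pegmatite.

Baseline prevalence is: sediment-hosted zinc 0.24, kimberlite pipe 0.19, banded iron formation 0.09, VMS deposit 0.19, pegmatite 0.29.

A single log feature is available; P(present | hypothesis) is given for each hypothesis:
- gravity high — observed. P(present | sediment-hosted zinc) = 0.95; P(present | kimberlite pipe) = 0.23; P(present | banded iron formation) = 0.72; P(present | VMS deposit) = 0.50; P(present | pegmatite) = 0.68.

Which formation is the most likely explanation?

By Bayes' rule, the unnormalized weight for each hypothesis is prior × likelihood:
  sediment-hosted zinc: 0.24 × 0.95 = 0.228
  kimberlite pipe: 0.19 × 0.23 = 0.0437
  banded iron formation: 0.09 × 0.72 = 0.0648
  VMS deposit: 0.19 × 0.50 = 0.095
  pegmatite: 0.29 × 0.68 = 0.1972
Normalizing constant Z = 0.228 + 0.0437 + 0.0648 + 0.095 + 0.1972 = 0.6287.
P(sediment-hosted zinc | evidence) ≈ 0.228 / 0.6287 ≈ 0.363
P(kimberlite pipe | evidence) ≈ 0.0437 / 0.6287 ≈ 0.070
P(banded iron formation | evidence) ≈ 0.0648 / 0.6287 ≈ 0.103
P(VMS deposit | evidence) ≈ 0.095 / 0.6287 ≈ 0.151
P(pegmatite | evidence) ≈ 0.1972 / 0.6287 ≈ 0.314
The largest is 0.363, so sediment-hosted zinc is most probable.

sediment-hosted zinc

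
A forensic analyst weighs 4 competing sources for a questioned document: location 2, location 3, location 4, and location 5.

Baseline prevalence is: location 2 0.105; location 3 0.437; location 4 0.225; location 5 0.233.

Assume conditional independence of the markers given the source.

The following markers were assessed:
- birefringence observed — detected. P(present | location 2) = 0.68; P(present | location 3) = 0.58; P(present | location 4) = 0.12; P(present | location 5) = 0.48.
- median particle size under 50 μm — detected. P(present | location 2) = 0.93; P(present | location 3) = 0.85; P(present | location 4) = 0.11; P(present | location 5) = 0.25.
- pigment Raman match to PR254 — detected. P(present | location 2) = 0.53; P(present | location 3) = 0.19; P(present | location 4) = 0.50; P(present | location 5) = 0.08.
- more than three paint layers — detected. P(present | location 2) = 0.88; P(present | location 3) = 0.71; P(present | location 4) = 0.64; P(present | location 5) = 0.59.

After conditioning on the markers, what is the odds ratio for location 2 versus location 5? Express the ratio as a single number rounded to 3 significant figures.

The normalizing constant cancels in an odds ratio, so compute prior × likelihood for the two hypotheses only:
  location 2: 0.105 × 0.68 × 0.93 × 0.53 × 0.88 = 0.03097
  location 5: 0.233 × 0.48 × 0.25 × 0.08 × 0.59 = 0.0013197
Posterior odds = 0.03097 / 0.0013197 ≈ 23.5.

23.5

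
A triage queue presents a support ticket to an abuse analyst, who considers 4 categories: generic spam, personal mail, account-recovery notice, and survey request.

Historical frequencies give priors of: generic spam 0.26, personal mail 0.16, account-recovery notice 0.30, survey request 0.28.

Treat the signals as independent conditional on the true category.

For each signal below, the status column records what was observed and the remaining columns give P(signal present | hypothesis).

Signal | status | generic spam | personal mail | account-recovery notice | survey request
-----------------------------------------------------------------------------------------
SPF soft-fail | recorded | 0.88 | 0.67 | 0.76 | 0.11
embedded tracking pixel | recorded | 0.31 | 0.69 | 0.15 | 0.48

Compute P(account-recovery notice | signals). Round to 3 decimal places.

0.176

For each hypothesis, the unnormalized posterior weight is prior × product of the signal likelihoods:
  generic spam: 0.26 × 0.88 × 0.31 = 0.070928
  personal mail: 0.16 × 0.67 × 0.69 = 0.073968
  account-recovery notice: 0.30 × 0.76 × 0.15 = 0.0342
  survey request: 0.28 × 0.11 × 0.48 = 0.014784
Normalizing constant Z = 0.070928 + 0.073968 + 0.0342 + 0.014784 = 0.19388.
P(account-recovery notice | evidence) = 0.0342 / 0.19388 ≈ 0.176.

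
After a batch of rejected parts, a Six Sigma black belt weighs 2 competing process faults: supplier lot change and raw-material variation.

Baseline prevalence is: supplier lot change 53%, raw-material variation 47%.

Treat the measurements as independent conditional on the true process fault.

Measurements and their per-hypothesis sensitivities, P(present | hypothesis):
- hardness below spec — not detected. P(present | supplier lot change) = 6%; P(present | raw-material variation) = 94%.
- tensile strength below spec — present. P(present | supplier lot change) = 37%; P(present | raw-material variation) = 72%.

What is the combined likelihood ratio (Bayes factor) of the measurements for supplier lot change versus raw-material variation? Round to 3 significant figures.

The Bayes factor is the ratio of the joint likelihoods of the measurement pattern under the two hypotheses (using 1 − P(present | H) for each absent measurement).
  supplier lot change: (1 − 0.06) × 0.37 = 0.3478
  raw-material variation: (1 − 0.94) × 0.72 = 0.0432
Bayes factor = 0.3478 / 0.0432 ≈ 8.05

8.05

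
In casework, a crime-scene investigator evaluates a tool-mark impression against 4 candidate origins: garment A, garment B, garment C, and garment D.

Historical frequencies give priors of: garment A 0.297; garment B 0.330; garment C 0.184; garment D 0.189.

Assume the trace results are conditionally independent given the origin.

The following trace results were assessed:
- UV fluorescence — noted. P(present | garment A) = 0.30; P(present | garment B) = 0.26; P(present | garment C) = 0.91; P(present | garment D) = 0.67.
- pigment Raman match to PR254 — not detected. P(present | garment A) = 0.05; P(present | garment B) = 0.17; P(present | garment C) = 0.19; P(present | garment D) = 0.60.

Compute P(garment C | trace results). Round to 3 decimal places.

0.396

For each hypothesis, the unnormalized posterior weight is prior × product of the trace result likelihoods (using 1 − P(present | H) for each absent trace result):
  garment A: 0.297 × 0.30 × (1 − 0.05) = 0.084645
  garment B: 0.330 × 0.26 × (1 − 0.17) = 0.071214
  garment C: 0.184 × 0.91 × (1 − 0.19) = 0.13563
  garment D: 0.189 × 0.67 × (1 − 0.60) = 0.050652
The unnormalized weights sum to 0.34214.
P(garment C | evidence) = 0.13563 / 0.34214 ≈ 0.396.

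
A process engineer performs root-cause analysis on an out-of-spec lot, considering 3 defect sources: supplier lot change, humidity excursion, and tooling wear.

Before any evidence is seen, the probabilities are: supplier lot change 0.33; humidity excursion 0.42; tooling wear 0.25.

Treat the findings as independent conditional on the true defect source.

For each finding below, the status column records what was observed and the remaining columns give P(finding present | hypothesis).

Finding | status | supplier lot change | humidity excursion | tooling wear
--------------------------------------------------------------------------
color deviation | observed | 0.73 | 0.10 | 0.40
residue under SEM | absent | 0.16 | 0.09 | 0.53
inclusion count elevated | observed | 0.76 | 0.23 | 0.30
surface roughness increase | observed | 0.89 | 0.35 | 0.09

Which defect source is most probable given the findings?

Multiply each prior by the joint likelihood of the evidence pattern (using 1 − P(present | H) for each absent finding):
  supplier lot change: 0.33 × 0.73 × (1 − 0.16) × 0.76 × 0.89 = 0.13687
  humidity excursion: 0.42 × 0.10 × (1 − 0.09) × 0.23 × 0.35 = 0.0030767
  tooling wear: 0.25 × 0.40 × (1 − 0.53) × 0.30 × 0.09 = 0.001269
Marginal likelihood of the evidence = 0.14122.
P(supplier lot change | evidence) ≈ 0.13687 / 0.14122 ≈ 0.969
P(humidity excursion | evidence) ≈ 0.0030767 / 0.14122 ≈ 0.022
P(tooling wear | evidence) ≈ 0.001269 / 0.14122 ≈ 0.009
The largest is 0.969, so supplier lot change is most probable.

supplier lot change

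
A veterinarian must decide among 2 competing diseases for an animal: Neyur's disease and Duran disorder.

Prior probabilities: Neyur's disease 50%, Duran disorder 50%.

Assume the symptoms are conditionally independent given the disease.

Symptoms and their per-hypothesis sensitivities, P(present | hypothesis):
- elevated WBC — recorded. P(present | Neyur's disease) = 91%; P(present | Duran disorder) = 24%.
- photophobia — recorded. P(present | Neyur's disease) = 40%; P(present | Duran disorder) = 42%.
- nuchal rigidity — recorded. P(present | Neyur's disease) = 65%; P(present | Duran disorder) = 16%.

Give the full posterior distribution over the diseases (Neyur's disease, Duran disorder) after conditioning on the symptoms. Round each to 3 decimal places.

0.936, 0.064

For each hypothesis, the unnormalized posterior weight is prior × product of the symptom likelihoods:
  Neyur's disease: 0.50 × 0.91 × 0.40 × 0.65 = 0.1183
  Duran disorder: 0.50 × 0.24 × 0.42 × 0.16 = 0.008064
Marginal likelihood of the evidence = 0.12636.
P(Neyur's disease | evidence) = 0.1183 / 0.12636 ≈ 0.936
P(Duran disorder | evidence) = 0.008064 / 0.12636 ≈ 0.064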